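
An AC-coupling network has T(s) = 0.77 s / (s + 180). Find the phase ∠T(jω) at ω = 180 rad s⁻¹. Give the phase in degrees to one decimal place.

45.0 deg

∠(j180) = 90.00°
∠(j180 + 180) = arctan(180/180) = 45.00°
∠T(j180) = 90.00° − 45.00° = 45.00°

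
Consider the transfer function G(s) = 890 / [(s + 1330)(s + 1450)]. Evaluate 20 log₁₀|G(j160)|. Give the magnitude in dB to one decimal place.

|j160 + 1330| = √(160² + 1330²) = 1340
|j160 + 1450| = √(160² + 1450²) = 1459
|G(j160)| = 890 / (1340 × 1459) = 0.00045543
20 log₁₀(0.00045543) = -66.83 dB

-66.8 dB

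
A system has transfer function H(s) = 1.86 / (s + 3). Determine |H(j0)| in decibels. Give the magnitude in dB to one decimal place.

H(0) = 1.86 / 3 = 0.62
20 log₁₀(0.62) = -4.15 dB

-4.2 dB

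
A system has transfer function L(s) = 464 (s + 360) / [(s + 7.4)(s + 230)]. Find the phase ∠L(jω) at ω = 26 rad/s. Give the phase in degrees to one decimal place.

-76.4 deg

∠(j26 + 360) = arctan(26/360) = 4.13°
∠(j26 + 7.4) = arctan(26/7.4) = 74.11°
∠(j26 + 230) = arctan(26/230) = 6.45°
∠L(j26) = 4.13° − (74.11° + 6.45°) = -76.43°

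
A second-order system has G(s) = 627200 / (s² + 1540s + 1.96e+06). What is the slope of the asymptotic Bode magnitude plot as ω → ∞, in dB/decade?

With 0 zeros and 2 poles, the high-frequency asymptotic slope is 20 × (0 − 2) = -40 dB/decade.

-40 dB/decade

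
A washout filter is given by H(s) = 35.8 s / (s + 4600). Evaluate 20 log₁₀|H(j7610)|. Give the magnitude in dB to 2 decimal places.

|j7610| = 7610
|j7610 + 4600| = √(7610² + 4600²) = 8892
|H(j7610)| = 35.8 × 7610 / 8892 = 30.638
20 log₁₀(30.638) = 29.725 dB

29.73 dB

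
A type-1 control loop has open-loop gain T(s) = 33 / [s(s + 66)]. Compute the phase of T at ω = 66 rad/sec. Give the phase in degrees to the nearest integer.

∠(j66 + 66) = arctan(66/66) = 45.00°
∠(j66) = 90.00°
∠T(j66) = − (45.00° + 90.00°) = -135.00°

-135 deg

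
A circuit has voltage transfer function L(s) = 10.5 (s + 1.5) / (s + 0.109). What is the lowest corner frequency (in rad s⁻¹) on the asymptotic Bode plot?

0.109 rad s⁻¹

Break frequencies occur at each pole and zero magnitude: 0.109 rad s⁻¹, 1.5 rad s⁻¹.
The lowest is 0.109 rad s⁻¹.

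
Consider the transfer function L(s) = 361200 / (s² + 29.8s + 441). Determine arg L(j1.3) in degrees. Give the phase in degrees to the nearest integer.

-5°

∠[(j1.3)² + 29.8(j1.3) + 441] = ∠[439.31 + j38.74] = 5.04°
∠L(j1.3) = −5.04° = -5.04°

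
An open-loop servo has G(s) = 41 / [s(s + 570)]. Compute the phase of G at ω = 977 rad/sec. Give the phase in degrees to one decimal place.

-149.7°

∠(j977 + 570) = arctan(977/570) = 59.74°
∠(j977) = 90.00°
∠G(j977) = − (59.74° + 90.00°) = -149.74°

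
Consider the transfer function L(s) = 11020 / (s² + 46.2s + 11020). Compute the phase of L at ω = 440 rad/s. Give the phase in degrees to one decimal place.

-173.6°

∠[(j440)² + 46.2(j440) + 11020] = ∠[-1.8258e+05 + j20328] = 173.65°
∠L(j440) = −173.65° = -173.65°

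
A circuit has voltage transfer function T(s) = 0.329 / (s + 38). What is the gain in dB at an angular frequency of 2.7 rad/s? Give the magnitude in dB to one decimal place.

|j2.7 + 38| = √(2.7² + 38²) = 38.1
|T(j2.7)| = 0.329 / 38.1 = 0.0086361
20 log₁₀(0.0086361) = -41.27 dB

-41.3 dB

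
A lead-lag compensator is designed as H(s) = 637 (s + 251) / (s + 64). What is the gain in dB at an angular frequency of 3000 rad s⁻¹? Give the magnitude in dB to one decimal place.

|j3000 + 251| = √(3000² + 251²) = 3010
|j3000 + 64| = √(3000² + 64²) = 3001
|H(j3000)| = 637 × 3010 / 3001 = 639.08
20 log₁₀(639.08) = 56.11 dB

56.1 dB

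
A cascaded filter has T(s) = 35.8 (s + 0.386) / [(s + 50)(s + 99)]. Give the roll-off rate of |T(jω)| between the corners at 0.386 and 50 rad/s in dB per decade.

In this band the factors already past their corner are: zero at 0.386; net slope = 20 dB/decade.

20 dB/decade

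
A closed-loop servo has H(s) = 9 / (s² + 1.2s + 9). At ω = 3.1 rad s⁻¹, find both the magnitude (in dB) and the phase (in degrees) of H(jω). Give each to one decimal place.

|(j3.1)² + 1.2(j3.1) + 9| = |-0.61 + j3.72| = 3.77
|H(j3.1)| = 9 / 3.77 = 2.3875
20 log₁₀(2.3875) = 7.56 dB
∠[(j3.1)² + 1.2(j3.1) + 9] = ∠[-0.61 + j3.72] = 99.31°
∠H(j3.1) = −99.31° = -99.31°

|H| = 7.6 dB, ∠H = -99.3°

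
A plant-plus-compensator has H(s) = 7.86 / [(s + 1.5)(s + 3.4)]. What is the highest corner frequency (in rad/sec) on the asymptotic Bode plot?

3.4 rad/sec

Break frequencies occur at each pole and zero magnitude: 1.5 rad/sec, 3.4 rad/sec.
The highest is 3.4 rad/sec.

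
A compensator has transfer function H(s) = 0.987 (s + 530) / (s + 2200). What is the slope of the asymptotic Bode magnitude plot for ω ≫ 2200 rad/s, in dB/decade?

With 1 zero and 1 pole, the high-frequency asymptotic slope is 20 × (1 − 1) = 0 dB/decade.

0 dB/decade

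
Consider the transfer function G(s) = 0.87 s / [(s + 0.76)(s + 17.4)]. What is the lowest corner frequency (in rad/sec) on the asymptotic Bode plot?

0.76 rad/sec

Break frequencies occur at each pole and zero magnitude: 0.76 rad/sec, 17.4 rad/sec.
The lowest is 0.76 rad/sec.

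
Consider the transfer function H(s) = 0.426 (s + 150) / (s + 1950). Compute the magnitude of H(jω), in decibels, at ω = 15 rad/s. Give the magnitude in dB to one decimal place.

-29.6 dB

|j15 + 150| = √(15² + 150²) = 150.7
|j15 + 1950| = √(15² + 1950²) = 1950
|H(j15)| = 0.426 × 150.7 / 1950 = 0.032932
20 log₁₀(0.032932) = -29.65 dB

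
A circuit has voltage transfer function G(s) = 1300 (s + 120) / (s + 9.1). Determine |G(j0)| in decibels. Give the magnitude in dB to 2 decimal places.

84.68 dB

G(0) = 1300 × 120 / 9.1 = 17143
20 log₁₀(17143) = 84.682 dB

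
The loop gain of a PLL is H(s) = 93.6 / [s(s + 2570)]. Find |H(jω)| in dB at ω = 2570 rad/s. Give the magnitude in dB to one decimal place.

-100.0 dB

|j2570 + 2570| = √(2570² + 2570²) = 3635
|j2570| = 2570
|H(j2570)| = 93.6 / (3635 × 2570) = 1.0021e-05
20 log₁₀(1.0021e-05) = -99.98 dB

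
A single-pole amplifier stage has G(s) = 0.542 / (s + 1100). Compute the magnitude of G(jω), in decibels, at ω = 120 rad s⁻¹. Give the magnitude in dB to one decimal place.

-66.2 dB

|j120 + 1100| = √(120² + 1100²) = 1107
|G(j120)| = 0.542 / 1107 = 0.00048982
20 log₁₀(0.00048982) = -66.20 dB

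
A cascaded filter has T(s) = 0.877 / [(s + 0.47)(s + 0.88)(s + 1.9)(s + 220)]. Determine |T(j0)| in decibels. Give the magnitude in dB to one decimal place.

-45.9 dB

T(0) = 0.877 / (0.47 × 0.88 × 1.9 × 220) = 0.0050727
20 log₁₀(0.0050727) = -45.90 dB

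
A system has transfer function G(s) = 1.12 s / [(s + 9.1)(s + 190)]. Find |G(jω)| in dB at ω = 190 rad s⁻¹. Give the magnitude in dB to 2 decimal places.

|j190| = 190
|j190 + 9.1| = √(190² + 9.1²) = 190.2
|j190 + 190| = √(190² + 190²) = 268.7
|G(j190)| = 1.12 × 190 / (190.2 × 268.7) = 0.0041634
20 log₁₀(0.0041634) = -47.611 dB

-47.61 dB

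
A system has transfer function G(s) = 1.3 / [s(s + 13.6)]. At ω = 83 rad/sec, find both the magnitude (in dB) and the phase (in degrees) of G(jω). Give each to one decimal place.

|j83 + 13.6| = √(83² + 13.6²) = 84.11
|j83| = 83
|G(j83)| = 1.3 / (84.11 × 83) = 0.00018622
20 log₁₀(0.00018622) = -74.60 dB
∠(j83 + 13.6) = arctan(83/13.6) = 80.69°
∠(j83) = 90.00°
∠G(j83) = − (80.69° + 90.00°) = -170.69°

|G| = -74.6 dB, ∠G = -170.7 deg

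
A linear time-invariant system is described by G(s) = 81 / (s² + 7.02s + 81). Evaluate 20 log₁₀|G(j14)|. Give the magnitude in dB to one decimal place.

-5.4 dB

|(j14)² + 7.02(j14) + 81| = |-115 + j98.28| = 151.3
|G(j14)| = 81 / 151.3 = 0.53545
20 log₁₀(0.53545) = -5.43 dB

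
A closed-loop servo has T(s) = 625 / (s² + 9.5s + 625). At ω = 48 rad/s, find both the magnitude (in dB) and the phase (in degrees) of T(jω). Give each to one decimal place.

|(j48)² + 9.5(j48) + 625| = |-1679 + j456| = 1740
|T(j48)| = 625 / 1740 = 0.35923
20 log₁₀(0.35923) = -8.89 dB
∠[(j48)² + 9.5(j48) + 625] = ∠[-1679 + j456] = 164.81°
∠T(j48) = −164.81° = -164.81°

|T| = -8.9 dB, ∠T = -164.8°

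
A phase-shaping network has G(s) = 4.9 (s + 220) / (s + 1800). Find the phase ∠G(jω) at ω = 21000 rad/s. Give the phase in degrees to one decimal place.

4.3 deg

∠(j21000 + 220) = arctan(21000/220) = 89.40°
∠(j21000 + 1800) = arctan(21000/1800) = 85.10°
∠G(j21000) = 89.40° − 85.10° = 4.30°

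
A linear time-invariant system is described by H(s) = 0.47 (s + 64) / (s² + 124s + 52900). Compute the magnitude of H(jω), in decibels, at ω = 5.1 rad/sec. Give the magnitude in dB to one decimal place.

-64.9 dB

|j5.1 + 64| = √(5.1² + 64²) = 64.2
|(j5.1)² + 124(j5.1) + 52900| = |52874 + j632.4| = 5.288e+04
|H(j5.1)| = 0.47 × 64.2 / 5.288e+04 = 0.00057066
20 log₁₀(0.00057066) = -64.87 dB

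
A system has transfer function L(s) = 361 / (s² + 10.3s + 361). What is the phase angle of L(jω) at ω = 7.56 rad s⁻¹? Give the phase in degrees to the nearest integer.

∠[(j7.56)² + 10.3(j7.56) + 361] = ∠[303.85 + j77.868] = 14.37°
∠L(j7.56) = −14.37° = -14.37°

-14°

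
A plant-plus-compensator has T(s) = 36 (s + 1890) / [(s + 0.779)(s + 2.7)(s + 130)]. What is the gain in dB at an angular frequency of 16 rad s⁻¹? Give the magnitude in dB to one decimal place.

|j16 + 1890| = √(16² + 1890²) = 1890
|j16 + 0.779| = √(16² + 0.779²) = 16.02
|j16 + 2.7| = √(16² + 2.7²) = 16.23
|j16 + 130| = √(16² + 130²) = 131
|T(j16)| = 36 × 1890 / (16.02 × 16.23 × 131) = 1.9986
20 log₁₀(1.9986) = 6.01 dB

6.0 dB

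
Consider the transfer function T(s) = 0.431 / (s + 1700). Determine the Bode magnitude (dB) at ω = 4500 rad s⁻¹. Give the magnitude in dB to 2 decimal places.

-80.95 dB

|j4500 + 1700| = √(4500² + 1700²) = 4810
|T(j4500)| = 0.431 / 4810 = 8.9597e-05
20 log₁₀(8.9597e-05) = -80.954 dB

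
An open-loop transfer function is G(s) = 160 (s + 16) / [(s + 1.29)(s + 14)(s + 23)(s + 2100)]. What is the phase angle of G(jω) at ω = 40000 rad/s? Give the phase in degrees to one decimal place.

∠(j40000 + 16) = arctan(40000/16) = 89.98°
∠(j40000 + 1.29) = arctan(40000/1.29) = 90.00°
∠(j40000 + 14) = arctan(40000/14) = 89.98°
∠(j40000 + 23) = arctan(40000/23) = 89.97°
∠(j40000 + 2100) = arctan(40000/2100) = 86.99°
∠G(j40000) = 89.98° − (90.00° + 89.98° + 89.97° + 86.99°) = -266.96°

-267.0°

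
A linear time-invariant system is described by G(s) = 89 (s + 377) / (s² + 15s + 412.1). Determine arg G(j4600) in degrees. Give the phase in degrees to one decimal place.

∠(j4600 + 377) = arctan(4600/377) = 85.31°
∠[(j4600)² + 15(j4600) + 412.1] = ∠[-2.116e+07 + j69000] = 179.81°
∠G(j4600) = 85.31° − 179.81° = -94.50°

-94.5°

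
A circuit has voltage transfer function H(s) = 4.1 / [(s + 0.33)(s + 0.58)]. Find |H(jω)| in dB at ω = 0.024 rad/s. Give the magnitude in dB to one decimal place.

26.6 dB

|j0.024 + 0.33| = √(0.024² + 0.33²) = 0.3309
|j0.024 + 0.58| = √(0.024² + 0.58²) = 0.5805
|H(j0.024)| = 4.1 / (0.3309 × 0.5805) = 21.346
20 log₁₀(21.346) = 26.59 dB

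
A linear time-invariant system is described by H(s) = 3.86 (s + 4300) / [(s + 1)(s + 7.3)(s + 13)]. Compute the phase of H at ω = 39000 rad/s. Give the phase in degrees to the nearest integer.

∠(j39000 + 4300) = arctan(39000/4300) = 83.71°
∠(j39000 + 1) = arctan(39000/1) = 90.00°
∠(j39000 + 7.3) = arctan(39000/7.3) = 89.99°
∠(j39000 + 13) = arctan(39000/13) = 89.98°
∠H(j39000) = 83.71° − (90.00° + 89.99° + 89.98°) = -186.26°

-186°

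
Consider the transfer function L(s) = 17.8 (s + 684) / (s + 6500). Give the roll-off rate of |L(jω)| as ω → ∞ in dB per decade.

0 dB/decade

With 1 zero and 1 pole, the high-frequency asymptotic slope is 20 × (1 − 1) = 0 dB/decade.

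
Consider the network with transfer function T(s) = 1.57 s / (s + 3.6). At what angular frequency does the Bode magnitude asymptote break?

The single real pole at s = −3.6 gives a corner at ω = 3.6 rad/sec.

3.6 rad/sec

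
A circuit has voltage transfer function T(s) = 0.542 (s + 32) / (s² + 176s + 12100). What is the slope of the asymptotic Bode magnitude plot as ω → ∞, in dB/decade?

With 1 zero and 2 poles, the high-frequency asymptotic slope is 20 × (1 − 2) = -20 dB/decade.

-20 dB/decade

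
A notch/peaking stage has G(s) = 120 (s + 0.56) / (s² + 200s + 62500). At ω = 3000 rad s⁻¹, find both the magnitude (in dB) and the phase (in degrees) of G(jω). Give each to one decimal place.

|j3000 + 0.56| = √(3000² + 0.56²) = 3000
|(j3000)² + 200(j3000) + 62500| = |-8.9375e+06 + j6e+05| = 8.958e+06
|G(j3000)| = 120 × 3000 / 8.958e+06 = 0.040189
20 log₁₀(0.040189) = -27.92 dB
∠(j3000 + 0.56) = arctan(3000/0.56) = 89.99°
∠[(j3000)² + 200(j3000) + 62500] = ∠[-8.9375e+06 + j6e+05] = 176.16°
∠G(j3000) = 89.99° − 176.16° = -86.17°

|G| = -27.9 dB, ∠G = -86.2°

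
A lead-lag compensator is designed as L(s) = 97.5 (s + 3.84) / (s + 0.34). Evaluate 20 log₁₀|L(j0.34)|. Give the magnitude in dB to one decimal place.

57.9 dB

|j0.34 + 3.84| = √(0.34² + 3.84²) = 3.855
|j0.34 + 0.34| = √(0.34² + 0.34²) = 0.4808
|L(j0.34)| = 97.5 × 3.855 / 0.4808 = 781.7
20 log₁₀(781.7) = 57.86 dB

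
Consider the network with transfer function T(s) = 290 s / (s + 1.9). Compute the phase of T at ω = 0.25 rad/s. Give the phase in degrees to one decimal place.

∠(j0.25) = 90.00°
∠(j0.25 + 1.9) = arctan(0.25/1.9) = 7.50°
∠T(j0.25) = 90.00° − 7.50° = 82.50°

82.5°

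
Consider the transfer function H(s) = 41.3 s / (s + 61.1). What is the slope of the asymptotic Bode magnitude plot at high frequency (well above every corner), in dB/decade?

0 dB/decade

With 1 zero and 1 pole, the high-frequency asymptotic slope is 20 × (1 − 1) = 0 dB/decade.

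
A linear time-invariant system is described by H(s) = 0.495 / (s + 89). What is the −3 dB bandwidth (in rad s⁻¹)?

For a single-pole low-pass, the −3 dB point is at the pole: ω = 89 rad s⁻¹.

89 rad s⁻¹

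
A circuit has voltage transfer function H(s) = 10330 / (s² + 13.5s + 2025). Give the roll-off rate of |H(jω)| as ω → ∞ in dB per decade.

-40 dB/decade

With 0 zeros and 2 poles, the high-frequency asymptotic slope is 20 × (0 − 2) = -40 dB/decade.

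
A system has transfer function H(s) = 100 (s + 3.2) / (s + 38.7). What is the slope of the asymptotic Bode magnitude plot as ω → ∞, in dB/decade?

With 1 zero and 1 pole, the high-frequency asymptotic slope is 20 × (1 − 1) = 0 dB/decade.

0 dB/decade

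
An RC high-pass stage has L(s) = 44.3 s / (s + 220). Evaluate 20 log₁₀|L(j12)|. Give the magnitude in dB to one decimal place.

|j12| = 12
|j12 + 220| = √(12² + 220²) = 220.3
|L(j12)| = 44.3 × 12 / 220.3 = 2.4128
20 log₁₀(2.4128) = 7.65 dB

7.7 dB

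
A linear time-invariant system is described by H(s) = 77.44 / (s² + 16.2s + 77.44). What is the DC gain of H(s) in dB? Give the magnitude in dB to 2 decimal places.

0.00 dB

H(0) = 77.44 / 77.44 = 1
20 log₁₀(1) = 0.000 dB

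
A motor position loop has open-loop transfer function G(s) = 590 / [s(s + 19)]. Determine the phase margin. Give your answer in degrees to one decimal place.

Gain crossover: |G(jω)| = 1 at ω ≈ 20.9 rad/sec.
∠G(j20.9) = −90° − arctan(20.9/19) ≈ -137.72°
PM = 180° + (-137.72°) = 42.28°

42.3 deg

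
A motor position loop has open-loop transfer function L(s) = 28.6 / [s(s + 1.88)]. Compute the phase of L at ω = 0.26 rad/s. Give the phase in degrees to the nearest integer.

-98°

∠(j0.26 + 1.88) = arctan(0.26/1.88) = 7.87°
∠(j0.26) = 90.00°
∠L(j0.26) = − (7.87° + 90.00°) = -97.87°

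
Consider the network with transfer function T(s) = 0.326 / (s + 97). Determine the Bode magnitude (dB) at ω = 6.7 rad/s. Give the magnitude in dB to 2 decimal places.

|j6.7 + 97| = √(6.7² + 97²) = 97.23
|T(j6.7)| = 0.326 / 97.23 = 0.0033528
20 log₁₀(0.0033528) = -49.492 dB

-49.49 dB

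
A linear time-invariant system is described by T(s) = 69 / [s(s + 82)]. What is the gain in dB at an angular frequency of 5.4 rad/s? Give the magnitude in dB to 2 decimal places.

-16.17 dB

|j5.4 + 82| = √(5.4² + 82²) = 82.18
|j5.4| = 5.4
|T(j5.4)| = 69 / (82.18 × 5.4) = 0.15549
20 log₁₀(0.15549) = -16.166 dB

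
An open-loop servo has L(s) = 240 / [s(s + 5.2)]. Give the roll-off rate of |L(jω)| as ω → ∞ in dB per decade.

With 0 zeros and 2 poles, the high-frequency asymptotic slope is 20 × (0 − 2) = -40 dB/decade.

-40 dB/decade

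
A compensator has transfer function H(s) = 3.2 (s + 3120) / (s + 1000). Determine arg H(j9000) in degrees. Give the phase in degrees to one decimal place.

∠(j9000 + 3120) = arctan(9000/3120) = 70.88°
∠(j9000 + 1000) = arctan(9000/1000) = 83.66°
∠H(j9000) = 70.88° − 83.66° = -12.78°

-12.8 deg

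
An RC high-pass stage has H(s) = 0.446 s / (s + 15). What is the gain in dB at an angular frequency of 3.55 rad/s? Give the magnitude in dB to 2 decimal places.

|j3.55| = 3.55
|j3.55 + 15| = √(3.55² + 15²) = 15.41
|H(j3.55)| = 0.446 × 3.55 / 15.41 = 0.10272
20 log₁₀(0.10272) = -19.767 dB

-19.77 dB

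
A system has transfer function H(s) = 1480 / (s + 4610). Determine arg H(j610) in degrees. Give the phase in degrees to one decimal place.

-7.5°

∠(j610 + 4610) = arctan(610/4610) = 7.54°
∠H(j610) = −7.54° = -7.54°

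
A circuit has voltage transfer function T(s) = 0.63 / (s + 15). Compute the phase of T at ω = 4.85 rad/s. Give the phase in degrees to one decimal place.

∠(j4.85 + 15) = arctan(4.85/15) = 17.92°
∠T(j4.85) = −17.92° = -17.92°

-17.9 deg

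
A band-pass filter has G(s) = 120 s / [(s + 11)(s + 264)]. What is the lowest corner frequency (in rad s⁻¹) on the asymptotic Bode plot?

11 rad s⁻¹

Break frequencies occur at each pole and zero magnitude: 11 rad s⁻¹, 264 rad s⁻¹.
The lowest is 11 rad s⁻¹.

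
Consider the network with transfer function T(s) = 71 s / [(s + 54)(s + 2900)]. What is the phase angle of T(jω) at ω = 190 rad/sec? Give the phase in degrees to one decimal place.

12.1°

∠(j190) = 90.00°
∠(j190 + 54) = arctan(190/54) = 74.13°
∠(j190 + 2900) = arctan(190/2900) = 3.75°
∠T(j190) = 90.00° − (74.13° + 3.75°) = 12.12°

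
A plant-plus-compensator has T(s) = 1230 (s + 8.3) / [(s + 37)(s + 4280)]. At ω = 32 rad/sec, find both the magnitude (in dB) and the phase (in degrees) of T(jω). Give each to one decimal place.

|j32 + 8.3| = √(32² + 8.3²) = 33.06
|j32 + 37| = √(32² + 37²) = 48.92
|j32 + 4280| = √(32² + 4280²) = 4280
|T(j32)| = 1230 × 33.06 / (48.92 × 4280) = 0.19421
20 log₁₀(0.19421) = -14.23 dB
∠(j32 + 8.3) = arctan(32/8.3) = 75.46°
∠(j32 + 37) = arctan(32/37) = 40.86°
∠(j32 + 4280) = arctan(32/4280) = 0.43°
∠T(j32) = 75.46° − (40.86° + 0.43°) = 34.18°

|T| = -14.2 dB, ∠T = 34.2°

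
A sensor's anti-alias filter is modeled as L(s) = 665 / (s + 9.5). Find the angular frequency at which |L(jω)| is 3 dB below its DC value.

9.5 rad/s

For a single-pole low-pass, the −3 dB point is at the pole: ω = 9.5 rad/s.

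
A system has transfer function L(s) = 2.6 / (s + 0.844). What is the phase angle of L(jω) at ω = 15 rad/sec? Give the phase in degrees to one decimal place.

∠(j15 + 0.844) = arctan(15/0.844) = 86.78°
∠L(j15) = −86.78° = -86.78°

-86.8°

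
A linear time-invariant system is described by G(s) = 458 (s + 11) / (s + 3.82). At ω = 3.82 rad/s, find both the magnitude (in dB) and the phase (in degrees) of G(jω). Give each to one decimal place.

|j3.82 + 11| = √(3.82² + 11²) = 11.64
|j3.82 + 3.82| = √(3.82² + 3.82²) = 5.402
|G(j3.82)| = 458 × 11.64 / 5.402 = 987.2
20 log₁₀(987.2) = 59.89 dB
∠(j3.82 + 11) = arctan(3.82/11) = 19.15°
∠(j3.82 + 3.82) = arctan(3.82/3.82) = 45.00°
∠G(j3.82) = 19.15° − 45.00° = -25.85°

|G| = 59.9 dB, ∠G = -25.8°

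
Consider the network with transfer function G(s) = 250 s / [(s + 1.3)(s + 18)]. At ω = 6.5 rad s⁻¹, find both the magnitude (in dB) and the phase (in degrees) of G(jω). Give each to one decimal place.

|j6.5| = 6.5
|j6.5 + 1.3| = √(6.5² + 1.3²) = 6.629
|j6.5 + 18| = √(6.5² + 18²) = 19.14
|G(j6.5)| = 250 × 6.5 / (6.629 × 19.14) = 12.81
20 log₁₀(12.81) = 22.15 dB
∠(j6.5) = 90.00°
∠(j6.5 + 1.3) = arctan(6.5/1.3) = 78.69°
∠(j6.5 + 18) = arctan(6.5/18) = 19.86°
∠G(j6.5) = 90.00° − (78.69° + 19.86°) = -8.55°

|G| = 22.2 dB, ∠G = -8.5 deg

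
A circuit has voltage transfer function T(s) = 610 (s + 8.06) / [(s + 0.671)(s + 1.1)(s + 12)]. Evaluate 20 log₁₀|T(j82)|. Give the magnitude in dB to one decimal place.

-20.9 dB

|j82 + 8.06| = √(82² + 8.06²) = 82.4
|j82 + 0.671| = √(82² + 0.671²) = 82
|j82 + 1.1| = √(82² + 1.1²) = 82.01
|j82 + 12| = √(82² + 12²) = 82.87
|T(j82)| = 610 × 82.4 / (82 × 82.01 × 82.87) = 0.090185
20 log₁₀(0.090185) = -20.90 dB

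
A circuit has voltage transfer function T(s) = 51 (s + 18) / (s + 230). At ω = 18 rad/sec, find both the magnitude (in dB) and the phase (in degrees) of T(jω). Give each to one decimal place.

|T| = 15.0 dB, ∠T = 40.5°

|j18 + 18| = √(18² + 18²) = 25.46
|j18 + 230| = √(18² + 230²) = 230.7
|T(j18)| = 51 × 25.46 / 230.7 = 5.6273
20 log₁₀(5.6273) = 15.01 dB
∠(j18 + 18) = arctan(18/18) = 45.00°
∠(j18 + 230) = arctan(18/230) = 4.47°
∠T(j18) = 45.00° − 4.47° = 40.53°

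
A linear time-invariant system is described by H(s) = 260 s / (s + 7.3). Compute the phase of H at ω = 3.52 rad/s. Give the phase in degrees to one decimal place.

64.3°

∠(j3.52) = 90.00°
∠(j3.52 + 7.3) = arctan(3.52/7.3) = 25.74°
∠H(j3.52) = 90.00° − 25.74° = 64.26°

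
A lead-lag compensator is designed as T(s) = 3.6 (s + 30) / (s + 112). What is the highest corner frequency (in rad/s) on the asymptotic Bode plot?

Break frequencies occur at each pole and zero magnitude: 30 rad/s, 112 rad/s.
The highest is 112 rad/s.

112 rad/s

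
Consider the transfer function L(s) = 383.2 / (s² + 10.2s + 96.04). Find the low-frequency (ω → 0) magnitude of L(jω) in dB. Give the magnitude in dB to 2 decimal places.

12.02 dB

L(0) = 383.2 / 96.04 = 3.99
20 log₁₀(3.99) = 12.019 dB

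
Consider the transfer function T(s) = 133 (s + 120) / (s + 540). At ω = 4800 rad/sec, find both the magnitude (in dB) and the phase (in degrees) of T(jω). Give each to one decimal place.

|T| = 42.4 dB, ∠T = 5.0°

|j4800 + 120| = √(4800² + 120²) = 4801
|j4800 + 540| = √(4800² + 540²) = 4830
|T(j4800)| = 133 × 4801 / 4830 = 132.21
20 log₁₀(132.21) = 42.43 dB
∠(j4800 + 120) = arctan(4800/120) = 88.57°
∠(j4800 + 540) = arctan(4800/540) = 83.58°
∠T(j4800) = 88.57° − 83.58° = 4.99°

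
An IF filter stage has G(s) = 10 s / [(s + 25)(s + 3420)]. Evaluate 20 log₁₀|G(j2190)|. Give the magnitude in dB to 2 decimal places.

-52.17 dB

|j2190| = 2190
|j2190 + 25| = √(2190² + 25²) = 2190
|j2190 + 3420| = √(2190² + 3420²) = 4061
|G(j2190)| = 10 × 2190 / (2190 × 4061) = 0.0024622
20 log₁₀(0.0024622) = -52.173 dB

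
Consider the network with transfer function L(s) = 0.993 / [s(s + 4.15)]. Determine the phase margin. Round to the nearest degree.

Gain crossover: |L(jω)| = 1 at ω ≈ 0.239 rad/s.
∠L(j0.239) = −90° − arctan(0.239/4.15) ≈ -93.29°
PM = 180° + (-93.29°) = 86.71°

87°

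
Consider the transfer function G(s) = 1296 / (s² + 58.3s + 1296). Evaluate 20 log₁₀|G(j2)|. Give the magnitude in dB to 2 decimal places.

|(j2)² + 58.3(j2) + 1296| = |1292 + j116.6| = 1297
|G(j2)| = 1296 / 1297 = 0.99904
20 log₁₀(0.99904) = -0.008 dB

-0.01 dB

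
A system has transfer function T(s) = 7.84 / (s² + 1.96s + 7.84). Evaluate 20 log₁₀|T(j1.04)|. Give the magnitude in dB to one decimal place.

|(j1.04)² + 1.96(j1.04) + 7.84| = |6.7584 + j2.0384| = 7.059
|T(j1.04)| = 7.84 / 7.059 = 1.1106
20 log₁₀(1.1106) = 0.91 dB

0.9 dB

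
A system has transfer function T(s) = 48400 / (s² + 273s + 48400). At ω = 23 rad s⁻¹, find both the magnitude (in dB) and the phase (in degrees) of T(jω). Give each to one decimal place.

|(j23)² + 273(j23) + 48400| = |47871 + j6279| = 4.828e+04
|T(j23)| = 48400 / 4.828e+04 = 1.0025
20 log₁₀(1.0025) = 0.02 dB
∠[(j23)² + 273(j23) + 48400] = ∠[47871 + j6279] = 7.47°
∠T(j23) = −7.47° = -7.47°

|T| = 0.0 dB, ∠T = -7.5°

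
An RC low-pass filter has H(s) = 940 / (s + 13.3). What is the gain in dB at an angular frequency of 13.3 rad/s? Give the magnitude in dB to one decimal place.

34.0 dB

|j13.3 + 13.3| = √(13.3² + 13.3²) = 18.81
|H(j13.3)| = 940 / 18.81 = 49.976
20 log₁₀(49.976) = 33.98 dB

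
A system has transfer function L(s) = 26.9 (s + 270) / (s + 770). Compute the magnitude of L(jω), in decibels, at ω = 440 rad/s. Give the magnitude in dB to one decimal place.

|j440 + 270| = √(440² + 270²) = 516.2
|j440 + 770| = √(440² + 770²) = 886.8
|L(j440)| = 26.9 × 516.2 / 886.8 = 15.659
20 log₁₀(15.659) = 23.90 dB

23.9 dB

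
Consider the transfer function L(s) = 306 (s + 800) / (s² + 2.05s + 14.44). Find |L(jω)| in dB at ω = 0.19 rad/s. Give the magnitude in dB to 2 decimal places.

|j0.19 + 800| = √(0.19² + 800²) = 800
|(j0.19)² + 2.05(j0.19) + 14.44| = |14.404 + j0.3895| = 14.41
|L(j0.19)| = 306 × 800 / 14.41 = 16989
20 log₁₀(16989) = 84.603 dB

84.60 dB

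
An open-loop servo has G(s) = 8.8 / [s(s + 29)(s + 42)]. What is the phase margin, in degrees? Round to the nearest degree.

90°

Gain crossover: |G(jω)| = 1 at ω ≈ 0.00722 rad s⁻¹.
∠G(j0.00722) = −90° − arctan(0.00722/29) − arctan(0.00722/42) ≈ -90.02°
PM = 180° + (-90.02°) = 89.98°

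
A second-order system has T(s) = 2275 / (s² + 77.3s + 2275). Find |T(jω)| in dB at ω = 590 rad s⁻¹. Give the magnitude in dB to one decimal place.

-43.7 dB

|(j590)² + 77.3(j590) + 2275| = |-3.4582e+05 + j45607| = 3.488e+05
|T(j590)| = 2275 / 3.488e+05 = 0.006522
20 log₁₀(0.006522) = -43.71 dB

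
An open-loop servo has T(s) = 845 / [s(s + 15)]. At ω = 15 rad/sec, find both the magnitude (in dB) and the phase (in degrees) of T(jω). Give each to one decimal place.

|T| = 8.5 dB, ∠T = -135.0°

|j15 + 15| = √(15² + 15²) = 21.21
|j15| = 15
|T(j15)| = 845 / (21.21 × 15) = 2.6556
20 log₁₀(2.6556) = 8.48 dB
∠(j15 + 15) = arctan(15/15) = 45.00°
∠(j15) = 90.00°
∠T(j15) = − (45.00° + 90.00°) = -135.00°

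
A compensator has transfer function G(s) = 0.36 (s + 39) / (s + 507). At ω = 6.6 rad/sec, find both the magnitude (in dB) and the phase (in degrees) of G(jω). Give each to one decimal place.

|j6.6 + 39| = √(6.6² + 39²) = 39.55
|j6.6 + 507| = √(6.6² + 507²) = 507
|G(j6.6)| = 0.36 × 39.55 / 507 = 0.028084
20 log₁₀(0.028084) = -31.03 dB
∠(j6.6 + 39) = arctan(6.6/39) = 9.61°
∠(j6.6 + 507) = arctan(6.6/507) = 0.75°
∠G(j6.6) = 9.61° − 0.75° = 8.86°

|G| = -31.0 dB, ∠G = 8.9°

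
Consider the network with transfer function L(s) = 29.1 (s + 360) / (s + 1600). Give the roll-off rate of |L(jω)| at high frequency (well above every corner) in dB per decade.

With 1 zero and 1 pole, the high-frequency asymptotic slope is 20 × (1 − 1) = 0 dB/decade.

0 dB/decade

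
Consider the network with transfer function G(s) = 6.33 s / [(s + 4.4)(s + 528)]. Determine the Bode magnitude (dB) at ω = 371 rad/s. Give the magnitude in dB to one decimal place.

-40.2 dB

|j371| = 371
|j371 + 4.4| = √(371² + 4.4²) = 371
|j371 + 528| = √(371² + 528²) = 645.3
|G(j371)| = 6.33 × 371 / (371 × 645.3) = 0.0098085
20 log₁₀(0.0098085) = -40.17 dB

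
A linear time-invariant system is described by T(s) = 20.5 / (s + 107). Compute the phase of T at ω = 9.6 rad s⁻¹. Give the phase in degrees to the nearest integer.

∠(j9.6 + 107) = arctan(9.6/107) = 5.13°
∠T(j9.6) = −5.13° = -5.13°

-5°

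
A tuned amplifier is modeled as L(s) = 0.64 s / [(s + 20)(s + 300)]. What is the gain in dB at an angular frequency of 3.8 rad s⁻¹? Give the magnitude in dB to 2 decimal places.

|j3.8| = 3.8
|j3.8 + 20| = √(3.8² + 20²) = 20.36
|j3.8 + 300| = √(3.8² + 300²) = 300
|L(j3.8)| = 0.64 × 3.8 / (20.36 × 300) = 0.00039818
20 log₁₀(0.00039818) = -67.998 dB

-68.00 dB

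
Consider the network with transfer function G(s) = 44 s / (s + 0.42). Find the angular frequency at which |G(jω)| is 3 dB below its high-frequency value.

0.42 rad/s

For a single-pole high-pass, the −3 dB point is at the pole: ω = 0.42 rad/s.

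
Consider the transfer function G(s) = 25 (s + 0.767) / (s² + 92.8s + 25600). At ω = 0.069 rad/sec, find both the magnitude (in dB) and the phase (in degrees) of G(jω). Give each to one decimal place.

|G| = -62.5 dB, ∠G = 5.1 deg

|j0.069 + 0.767| = √(0.069² + 0.767²) = 0.7701
|(j0.069)² + 92.8(j0.069) + 25600| = |25600 + j6.4032| = 2.56e+04
|G(j0.069)| = 25 × 0.7701 / 2.56e+04 = 0.00075205
20 log₁₀(0.00075205) = -62.48 dB
∠(j0.069 + 0.767) = arctan(0.069/0.767) = 5.14°
∠[(j0.069)² + 92.8(j0.069) + 25600] = ∠[25600 + j6.4032] = 0.01°
∠G(j0.069) = 5.14° − 0.01° = 5.13°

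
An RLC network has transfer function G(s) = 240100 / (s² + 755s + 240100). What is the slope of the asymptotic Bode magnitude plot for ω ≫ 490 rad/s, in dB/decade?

With 0 zeros and 2 poles, the high-frequency asymptotic slope is 20 × (0 − 2) = -40 dB/decade.

-40 dB/decade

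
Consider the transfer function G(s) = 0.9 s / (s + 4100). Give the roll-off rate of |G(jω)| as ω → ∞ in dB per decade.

0 dB/decade

With 1 zero and 1 pole, the high-frequency asymptotic slope is 20 × (1 − 1) = 0 dB/decade.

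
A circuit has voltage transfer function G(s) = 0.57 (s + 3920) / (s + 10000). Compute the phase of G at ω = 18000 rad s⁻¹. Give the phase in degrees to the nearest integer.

17 deg

∠(j18000 + 3920) = arctan(18000/3920) = 77.71°
∠(j18000 + 10000) = arctan(18000/10000) = 60.95°
∠G(j18000) = 77.71° − 60.95° = 16.77°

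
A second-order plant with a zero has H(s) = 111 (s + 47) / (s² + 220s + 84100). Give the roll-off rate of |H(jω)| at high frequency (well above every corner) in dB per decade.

-20 dB/decade

With 1 zero and 2 poles, the high-frequency asymptotic slope is 20 × (1 − 2) = -20 dB/decade.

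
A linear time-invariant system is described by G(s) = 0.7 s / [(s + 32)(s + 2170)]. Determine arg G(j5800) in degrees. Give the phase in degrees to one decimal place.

-69.2°

∠(j5800) = 90.00°
∠(j5800 + 32) = arctan(5800/32) = 89.68°
∠(j5800 + 2170) = arctan(5800/2170) = 69.49°
∠G(j5800) = 90.00° − (89.68° + 69.49°) = -69.17°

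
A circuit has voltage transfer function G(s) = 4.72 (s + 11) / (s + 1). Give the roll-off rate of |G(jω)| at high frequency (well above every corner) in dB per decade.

0 dB/decade

With 1 zero and 1 pole, the high-frequency asymptotic slope is 20 × (1 − 1) = 0 dB/decade.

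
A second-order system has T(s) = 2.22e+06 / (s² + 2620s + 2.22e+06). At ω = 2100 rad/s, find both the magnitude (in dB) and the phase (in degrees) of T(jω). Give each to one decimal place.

|(j2100)² + 2620(j2100) + 2.22e+06| = |-2.19e+06 + j5.502e+06| = 5.922e+06
|T(j2100)| = 2.22e+06 / 5.922e+06 = 0.37488
20 log₁₀(0.37488) = -8.52 dB
∠[(j2100)² + 2620(j2100) + 2.22e+06] = ∠[-2.19e+06 + j5.502e+06] = 111.70°
∠T(j2100) = −111.70° = -111.70°

|T| = -8.5 dB, ∠T = -111.7 deg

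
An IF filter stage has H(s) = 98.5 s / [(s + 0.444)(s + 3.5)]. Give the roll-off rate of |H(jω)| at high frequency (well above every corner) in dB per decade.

-20 dB/decade

With 1 zero and 2 poles, the high-frequency asymptotic slope is 20 × (1 − 2) = -20 dB/decade.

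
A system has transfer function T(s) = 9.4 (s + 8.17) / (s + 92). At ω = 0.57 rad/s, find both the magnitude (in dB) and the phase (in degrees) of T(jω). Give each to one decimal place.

|T| = -1.5 dB, ∠T = 3.6 deg

|j0.57 + 8.17| = √(0.57² + 8.17²) = 8.19
|j0.57 + 92| = √(0.57² + 92²) = 92
|T(j0.57)| = 9.4 × 8.19 / 92 = 0.83677
20 log₁₀(0.83677) = -1.55 dB
∠(j0.57 + 8.17) = arctan(0.57/8.17) = 3.99°
∠(j0.57 + 92) = arctan(0.57/92) = 0.35°
∠T(j0.57) = 3.99° − 0.35° = 3.64°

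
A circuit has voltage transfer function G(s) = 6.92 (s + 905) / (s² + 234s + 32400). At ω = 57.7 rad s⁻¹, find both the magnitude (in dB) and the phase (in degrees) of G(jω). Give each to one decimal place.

|j57.7 + 905| = √(57.7² + 905²) = 906.8
|(j57.7)² + 234(j57.7) + 32400| = |29071 + j13502| = 3.205e+04
|G(j57.7)| = 6.92 × 906.8 / 3.205e+04 = 0.19578
20 log₁₀(0.19578) = -14.16 dB
∠(j57.7 + 905) = arctan(57.7/905) = 3.65°
∠[(j57.7)² + 234(j57.7) + 32400] = ∠[29071 + j13502] = 24.91°
∠G(j57.7) = 3.65° − 24.91° = -21.26°

|G| = -14.2 dB, ∠G = -21.3°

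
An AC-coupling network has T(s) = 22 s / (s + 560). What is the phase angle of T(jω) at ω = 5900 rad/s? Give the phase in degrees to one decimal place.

∠(j5900) = 90.00°
∠(j5900 + 560) = arctan(5900/560) = 84.58°
∠T(j5900) = 90.00° − 84.58° = 5.42°

5.4°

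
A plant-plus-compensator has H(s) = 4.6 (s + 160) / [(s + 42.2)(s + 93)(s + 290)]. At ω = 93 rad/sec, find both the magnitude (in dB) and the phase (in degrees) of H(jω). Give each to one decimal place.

|H| = -73.6 dB, ∠H = -98.2°

|j93 + 160| = √(93² + 160²) = 185.1
|j93 + 42.2| = √(93² + 42.2²) = 102.1
|j93 + 93| = √(93² + 93²) = 131.5
|j93 + 290| = √(93² + 290²) = 304.5
|H(j93)| = 4.6 × 185.1 / (102.1 × 131.5 × 304.5) = 0.00020811
20 log₁₀(0.00020811) = -73.63 dB
∠(j93 + 160) = arctan(93/160) = 30.17°
∠(j93 + 42.2) = arctan(93/42.2) = 65.59°
∠(j93 + 93) = arctan(93/93) = 45.00°
∠(j93 + 290) = arctan(93/290) = 17.78°
∠H(j93) = 30.17° − (65.59° + 45.00° + 17.78°) = -98.21°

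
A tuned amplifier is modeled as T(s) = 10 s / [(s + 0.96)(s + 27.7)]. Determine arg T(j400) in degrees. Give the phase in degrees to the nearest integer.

∠(j400) = 90.00°
∠(j400 + 0.96) = arctan(400/0.96) = 89.86°
∠(j400 + 27.7) = arctan(400/27.7) = 86.04°
∠T(j400) = 90.00° − (89.86° + 86.04°) = -85.90°

-86°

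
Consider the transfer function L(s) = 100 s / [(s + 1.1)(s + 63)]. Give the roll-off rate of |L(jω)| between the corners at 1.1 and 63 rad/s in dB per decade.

0 dB/decade

In this band the factors already past their corner are: 1 differentiator zero, pole at 1.1; net slope = 0 dB/decade.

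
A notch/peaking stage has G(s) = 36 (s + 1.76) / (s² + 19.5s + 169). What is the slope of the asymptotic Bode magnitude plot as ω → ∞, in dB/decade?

With 1 zero and 2 poles, the high-frequency asymptotic slope is 20 × (1 − 2) = -20 dB/decade.

-20 dB/decade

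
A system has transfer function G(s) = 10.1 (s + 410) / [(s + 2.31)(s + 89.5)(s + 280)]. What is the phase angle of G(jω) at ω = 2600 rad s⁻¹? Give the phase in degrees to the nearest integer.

-181°

∠(j2600 + 410) = arctan(2600/410) = 81.04°
∠(j2600 + 2.31) = arctan(2600/2.31) = 89.95°
∠(j2600 + 89.5) = arctan(2600/89.5) = 88.03°
∠(j2600 + 280) = arctan(2600/280) = 83.85°
∠G(j2600) = 81.04° − (89.95° + 88.03° + 83.85°) = -180.79°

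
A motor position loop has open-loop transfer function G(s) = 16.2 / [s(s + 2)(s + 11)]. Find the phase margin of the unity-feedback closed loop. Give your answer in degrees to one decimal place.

Gain crossover: |G(jω)| = 1 at ω ≈ 0.694 rad/s.
∠G(j0.694) = −90° − arctan(0.694/2) − arctan(0.694/11) ≈ -112.75°
PM = 180° + (-112.75°) = 67.25°

67.2°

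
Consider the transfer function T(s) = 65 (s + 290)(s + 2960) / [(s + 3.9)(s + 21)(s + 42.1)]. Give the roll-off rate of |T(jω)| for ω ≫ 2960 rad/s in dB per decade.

With 2 zeros and 3 poles, the high-frequency asymptotic slope is 20 × (2 − 3) = -20 dB/decade.

-20 dB/decade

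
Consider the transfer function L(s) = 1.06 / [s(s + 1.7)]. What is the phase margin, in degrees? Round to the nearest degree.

71°

Gain crossover: |L(jω)| = 1 at ω ≈ 0.589 rad/sec.
∠L(j0.589) = −90° − arctan(0.589/1.7) ≈ -109.11°
PM = 180° + (-109.11°) = 70.89°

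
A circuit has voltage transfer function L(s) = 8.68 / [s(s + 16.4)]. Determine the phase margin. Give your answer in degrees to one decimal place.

Gain crossover: |L(jω)| = 1 at ω ≈ 0.529 rad/s.
∠L(j0.529) = −90° − arctan(0.529/16.4) ≈ -91.85°
PM = 180° + (-91.85°) = 88.15°

88.2°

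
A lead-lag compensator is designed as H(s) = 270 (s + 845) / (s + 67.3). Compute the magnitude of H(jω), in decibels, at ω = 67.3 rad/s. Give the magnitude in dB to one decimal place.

|j67.3 + 845| = √(67.3² + 845²) = 847.7
|j67.3 + 67.3| = √(67.3² + 67.3²) = 95.18
|H(j67.3)| = 270 × 847.7 / 95.18 = 2404.7
20 log₁₀(2404.7) = 67.62 dB

67.6 dB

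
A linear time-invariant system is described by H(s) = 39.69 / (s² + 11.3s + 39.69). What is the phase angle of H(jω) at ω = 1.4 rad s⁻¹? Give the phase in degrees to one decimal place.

-22.7°

∠[(j1.4)² + 11.3(j1.4) + 39.69] = ∠[37.73 + j15.82] = 22.75°
∠H(j1.4) = −22.75° = -22.75°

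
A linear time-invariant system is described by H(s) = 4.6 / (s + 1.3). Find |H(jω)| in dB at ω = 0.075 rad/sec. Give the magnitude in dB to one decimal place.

|j0.075 + 1.3| = √(0.075² + 1.3²) = 1.302
|H(j0.075)| = 4.6 / 1.302 = 3.5326
20 log₁₀(3.5326) = 10.96 dB

11.0 dB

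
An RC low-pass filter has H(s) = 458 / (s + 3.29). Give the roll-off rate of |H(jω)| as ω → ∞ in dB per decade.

With 0 zeros and 1 pole, the high-frequency asymptotic slope is 20 × (0 − 1) = -20 dB/decade.

-20 dB/decade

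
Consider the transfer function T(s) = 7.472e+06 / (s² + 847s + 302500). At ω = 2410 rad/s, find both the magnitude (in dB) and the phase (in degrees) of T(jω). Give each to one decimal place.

|T| = 2.1 dB, ∠T = -159.7 deg

|(j2410)² + 847(j2410) + 302500| = |-5.5056e+06 + j2.0413e+06| = 5.872e+06
|T(j2410)| = 7.472e+06 / 5.872e+06 = 1.2725
20 log₁₀(1.2725) = 2.09 dB
∠[(j2410)² + 847(j2410) + 302500] = ∠[-5.5056e+06 + j2.0413e+06] = 159.66°
∠T(j2410) = −159.66° = -159.66°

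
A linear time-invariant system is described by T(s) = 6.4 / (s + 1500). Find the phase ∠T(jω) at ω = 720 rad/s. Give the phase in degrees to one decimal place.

-25.6 deg

∠(j720 + 1500) = arctan(720/1500) = 25.64°
∠T(j720) = −25.64° = -25.64°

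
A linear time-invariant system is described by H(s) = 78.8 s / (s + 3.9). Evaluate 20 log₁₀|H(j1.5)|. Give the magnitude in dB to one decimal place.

29.0 dB

|j1.5| = 1.5
|j1.5 + 3.9| = √(1.5² + 3.9²) = 4.179
|H(j1.5)| = 78.8 × 1.5 / 4.179 = 28.288
20 log₁₀(28.288) = 29.03 dB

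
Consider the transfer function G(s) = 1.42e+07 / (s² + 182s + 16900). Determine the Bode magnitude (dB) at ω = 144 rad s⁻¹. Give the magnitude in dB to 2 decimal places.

54.59 dB

|(j144)² + 182(j144) + 16900| = |-3836 + j26208| = 2.649e+04
|G(j144)| = 1.42e+07 / 2.649e+04 = 536.11
20 log₁₀(536.11) = 54.585 dB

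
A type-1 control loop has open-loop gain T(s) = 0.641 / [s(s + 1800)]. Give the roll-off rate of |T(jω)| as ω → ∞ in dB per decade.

-40 dB/decade

With 0 zeros and 2 poles, the high-frequency asymptotic slope is 20 × (0 − 2) = -40 dB/decade.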